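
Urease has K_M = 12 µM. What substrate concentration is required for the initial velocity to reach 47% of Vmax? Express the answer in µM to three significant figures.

10.6 µM

v/Vmax = [S]/(Km+[S]) = 0.47, so [S] = Km·0.47/(1 − 0.47) = 12 × 0.8868.
[S] = 10.6 µM.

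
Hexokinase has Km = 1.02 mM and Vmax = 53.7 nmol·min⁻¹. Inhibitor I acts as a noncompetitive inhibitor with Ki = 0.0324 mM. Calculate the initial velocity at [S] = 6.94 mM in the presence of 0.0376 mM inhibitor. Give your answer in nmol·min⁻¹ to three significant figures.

21.7 nmol·min⁻¹

α = 1 + [I]/Ki = 1 + 0.0376/0.0324 = 2.160.
For a noncompetitive inhibitor, Vmax is reduced to Vmax/α while Km is unchanged: Km,app = 1.02 mM, Vmax,app = 24.9 nmol·min⁻¹.
v = Vmax,app·[S]/(Km,app + [S]) = 24.9 × 6.94/(1.02 + 6.94) = 21.7 nmol·min⁻¹.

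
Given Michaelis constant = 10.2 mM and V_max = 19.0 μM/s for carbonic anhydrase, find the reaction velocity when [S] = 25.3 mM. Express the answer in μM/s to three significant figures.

13.5 μM/s

v = Vmax·[S]/(Km + [S]) = 19.0 × 25.3 / (10.2 + 25.3)
  = 480.7 / 35.50 = 13.5 μM/s.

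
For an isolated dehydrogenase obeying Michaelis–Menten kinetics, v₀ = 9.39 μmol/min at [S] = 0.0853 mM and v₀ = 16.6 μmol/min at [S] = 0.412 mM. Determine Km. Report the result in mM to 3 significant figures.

0.103 mM

In reciprocal form, 1/v = (Km/Vmax)·(1/[S]) + 1/Vmax. The two points give (1/[S], 1/v) = (11.72, 0.1065) and (2.427, 0.06024).
Slope = (0.1065 − 0.06024)/(11.72 − 2.427) = 0.004976; intercept = 0.1065 − 0.004976×11.72 = 0.04816.
Vmax = 1/intercept = 20.8 μmol/min; Km = slope × Vmax = 0.004976 × 20.8 = 0.103 mM.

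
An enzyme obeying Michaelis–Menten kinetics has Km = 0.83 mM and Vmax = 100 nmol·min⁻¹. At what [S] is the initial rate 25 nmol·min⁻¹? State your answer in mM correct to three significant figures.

The required fractional saturation is v/Vmax = 25/100 = 0.2500.
Then [S]/(Km+[S]) = 0.2500 ⇒ [S] = 0.83 × 0.2500/(1 − 0.2500) = 0.277 mM.

0.277 mM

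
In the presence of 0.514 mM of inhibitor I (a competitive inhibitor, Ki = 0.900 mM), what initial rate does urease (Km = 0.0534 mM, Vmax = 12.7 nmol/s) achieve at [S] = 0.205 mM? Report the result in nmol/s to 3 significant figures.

9.01 nmol/s

With α = 1 + [I]/Ki = 1 + 0.514/0.900 = 1.571, the competitive rate law is v = Vmax[S] / (αKm + [S]).
v = 12.7×0.205 / (1.571×0.0534 + 0.205) = 2.603/0.2889 = 9.01 nmol/s.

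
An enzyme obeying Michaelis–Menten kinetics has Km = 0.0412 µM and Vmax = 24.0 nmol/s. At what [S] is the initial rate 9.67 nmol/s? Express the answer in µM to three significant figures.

The required fractional saturation is v/Vmax = 9.67/24.0 = 0.4029.
Then [S]/(Km+[S]) = 0.4029 ⇒ [S] = 0.0412 × 0.4029/(1 − 0.4029) = 0.0278 µM.

0.0278 µM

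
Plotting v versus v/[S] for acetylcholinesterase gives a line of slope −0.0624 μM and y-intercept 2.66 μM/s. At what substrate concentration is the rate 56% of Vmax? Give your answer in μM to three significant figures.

0.0794 μM

The Eadie–Hofstee slope gives Km = 0.0624 μM (slope = −Km).
v/Vmax = [S]/(Km+[S]) = 0.56 ⇒ [S] = Km·0.56/(1−0.56) = 0.0624 × 1.273 = 0.0794 μM.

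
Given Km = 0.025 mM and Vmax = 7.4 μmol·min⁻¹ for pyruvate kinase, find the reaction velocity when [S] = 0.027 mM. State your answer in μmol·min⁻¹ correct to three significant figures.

v = Vmax·[S]/(Km + [S]) = 7.4 × 0.027 / (0.025 + 0.027)
  = 0.1998 / 0.05200 = 3.84 μmol·min⁻¹.

3.84 μmol·min⁻¹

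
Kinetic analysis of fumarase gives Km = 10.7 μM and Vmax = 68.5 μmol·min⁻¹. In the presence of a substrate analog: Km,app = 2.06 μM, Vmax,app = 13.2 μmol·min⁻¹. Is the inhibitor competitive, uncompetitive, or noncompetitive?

Both Km and Vmax decrease by the same factor (~5.19-fold) — characteristic of uncompetitive inhibition.

uncompetitive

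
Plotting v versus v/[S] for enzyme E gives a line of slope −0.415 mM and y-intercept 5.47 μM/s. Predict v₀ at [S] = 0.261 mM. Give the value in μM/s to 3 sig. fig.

In the Eadie–Hofstee form v = Vmax − Km·(v/[S]), the slope is −Km and the intercept is Vmax, so Km = 0.415 mM and Vmax = 5.47 μM/s.
v = 5.47 × 0.261/(0.415 + 0.261) = 2.11 μM/s.

2.11 μM/s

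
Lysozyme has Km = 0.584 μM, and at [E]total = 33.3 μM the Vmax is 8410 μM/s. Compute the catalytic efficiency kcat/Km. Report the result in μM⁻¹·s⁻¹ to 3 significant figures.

432 μM⁻¹·s⁻¹

kcat = Vmax/[E]total = 8410/33.3 = 253 s⁻¹.
kcat/Km = 253/0.584 = 432 μM⁻¹·s⁻¹.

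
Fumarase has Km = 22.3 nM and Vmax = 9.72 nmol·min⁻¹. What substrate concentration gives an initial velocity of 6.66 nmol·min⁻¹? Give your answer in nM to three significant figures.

48.5 nM

Rearranging v = Vmax[S]/(Km+[S]) gives [S] = Km·v/(Vmax − v).
[S] = 22.3 × 6.66 / (9.72 − 6.66) = 148.5/3.060 = 48.5 nM.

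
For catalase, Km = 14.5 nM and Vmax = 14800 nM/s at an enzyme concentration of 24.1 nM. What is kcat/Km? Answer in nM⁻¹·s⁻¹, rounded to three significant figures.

kcat = Vmax/[E]total = 14800/24.1 = 614 s⁻¹.
kcat/Km = 614/14.5 = 42.4 nM⁻¹·s⁻¹.

42.4 nM⁻¹·s⁻¹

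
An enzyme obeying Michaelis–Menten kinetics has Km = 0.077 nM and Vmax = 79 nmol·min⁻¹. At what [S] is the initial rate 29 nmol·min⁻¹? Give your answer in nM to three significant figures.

0.0447 nM

Rearranging v = Vmax[S]/(Km+[S]) gives [S] = Km·v/(Vmax − v).
[S] = 0.077 × 29 / (79 − 29) = 2.233/50.00 = 0.0447 nM.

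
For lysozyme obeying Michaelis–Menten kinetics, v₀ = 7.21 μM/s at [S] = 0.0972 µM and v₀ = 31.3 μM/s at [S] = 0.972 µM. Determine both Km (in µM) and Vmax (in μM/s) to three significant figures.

Km = 0.574 µM; Vmax = 49.8 μM/s

In reciprocal form, 1/v = (Km/Vmax)·(1/[S]) + 1/Vmax. The two points give (1/[S], 1/v) = (10.29, 0.1387) and (1.029, 0.03195).
Slope = (0.1387 − 0.03195)/(10.29 − 1.029) = 0.01153; intercept = 0.1387 − 0.01153×10.29 = 0.02009.
Vmax = 1/intercept = 49.8 μM/s; Km = slope × Vmax = 0.01153 × 49.8 = 0.574 µM.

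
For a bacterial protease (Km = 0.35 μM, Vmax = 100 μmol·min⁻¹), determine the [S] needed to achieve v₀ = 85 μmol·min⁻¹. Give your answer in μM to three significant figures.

Rearranging v = Vmax[S]/(Km+[S]) gives [S] = Km·v/(Vmax − v).
[S] = 0.35 × 85 / (100 − 85) = 29.75/15.00 = 1.98 μM.

1.98 μM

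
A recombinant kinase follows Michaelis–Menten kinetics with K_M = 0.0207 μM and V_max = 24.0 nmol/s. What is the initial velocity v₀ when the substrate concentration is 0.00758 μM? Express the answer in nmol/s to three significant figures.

v = Vmax·[S]/(Km + [S]) = 24.0 × 0.00758 / (0.0207 + 0.00758)
  = 0.1819 / 0.02828 = 6.43 nmol/s.

6.43 nmol/s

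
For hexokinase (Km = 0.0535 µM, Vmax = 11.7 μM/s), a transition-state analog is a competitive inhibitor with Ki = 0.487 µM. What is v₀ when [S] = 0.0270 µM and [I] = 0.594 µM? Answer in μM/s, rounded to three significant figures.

With α = 1 + [I]/Ki = 1 + 0.594/0.487 = 2.220, the competitive rate law is v = Vmax[S] / (αKm + [S]).
v = 11.7×0.0270 / (2.220×0.0535 + 0.0270) = 0.3159/0.1458 = 2.17 μM/s.

2.17 μM/s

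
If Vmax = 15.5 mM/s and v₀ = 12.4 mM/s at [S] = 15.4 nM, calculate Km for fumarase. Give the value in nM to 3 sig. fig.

3.85 nM

From v = Vmax[S]/(Km+[S]), Km = [S](Vmax − v)/v.
Km = 15.4 × (15.5 − 12.4) / 12.4 = 47.74/12.4 = 3.85 nM.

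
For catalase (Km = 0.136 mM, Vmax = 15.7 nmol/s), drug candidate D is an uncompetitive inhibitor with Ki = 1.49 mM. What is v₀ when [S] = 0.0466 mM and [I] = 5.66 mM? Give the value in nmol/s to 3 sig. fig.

With α = 1 + [I]/Ki = 1 + 5.66/1.49 = 4.799, the uncompetitive rate law is v = (Vmax/α)·[S] / (Km/α + [S]).
v = (15.7/4.799)×0.0466 / (0.136/4.799 + 0.0466) = 0.1525/0.07494 = 2.03 nmol/s.

2.03 nmol/s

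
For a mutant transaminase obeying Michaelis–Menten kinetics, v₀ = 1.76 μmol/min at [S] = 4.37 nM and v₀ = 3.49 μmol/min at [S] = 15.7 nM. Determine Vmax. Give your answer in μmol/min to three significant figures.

In reciprocal form, 1/v = (Km/Vmax)·(1/[S]) + 1/Vmax. The two points give (1/[S], 1/v) = (0.2288, 0.5682) and (0.06369, 0.2865).
Slope = (0.5682 − 0.2865)/(0.2288 − 0.06369) = 1.706; intercept = 0.5682 − 1.706×0.2288 = 0.1779.
Vmax = 1/intercept = 5.62 μmol/min; Km = slope × Vmax = 1.706 × 5.62 = 9.59 nM.

5.62 μmol/min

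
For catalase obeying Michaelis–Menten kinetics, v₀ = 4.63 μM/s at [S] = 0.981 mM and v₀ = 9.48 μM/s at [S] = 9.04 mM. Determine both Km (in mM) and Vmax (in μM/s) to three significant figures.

Km = 1.32 mM; Vmax = 10.9 μM/s

From v = Vmax[S]/(Km+[S]), each point gives Vmax = v(Km+[S])/[S].
Equating: 4.63(Km+0.981)/0.981 = 9.48(Km+9.04)/9.04.
4.720·Km + 4.63 = 1.049·Km + 9.48, so (4.720 − 1.049)·Km = 9.48 − 4.63.
Km = 4.850/3.671 = 1.32 mM; then Vmax = 4.63(1.32+0.981)/0.981 = 10.9 μM/s.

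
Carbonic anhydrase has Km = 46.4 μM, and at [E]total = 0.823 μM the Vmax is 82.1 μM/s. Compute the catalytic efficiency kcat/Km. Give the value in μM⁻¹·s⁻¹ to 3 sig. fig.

kcat = Vmax/[E]total = 82.1/0.823 = 99.8 s⁻¹.
kcat/Km = 99.8/46.4 = 2.15 μM⁻¹·s⁻¹.

2.15 μM⁻¹·s⁻¹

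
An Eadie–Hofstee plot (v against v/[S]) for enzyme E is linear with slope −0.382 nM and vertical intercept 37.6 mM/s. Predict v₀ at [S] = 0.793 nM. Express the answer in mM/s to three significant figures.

In the Eadie–Hofstee form v = Vmax − Km·(v/[S]), the slope is −Km and the intercept is Vmax, so Km = 0.382 nM and Vmax = 37.6 mM/s.
v = 37.6 × 0.793/(0.382 + 0.793) = 25.4 mM/s.

25.4 mM/s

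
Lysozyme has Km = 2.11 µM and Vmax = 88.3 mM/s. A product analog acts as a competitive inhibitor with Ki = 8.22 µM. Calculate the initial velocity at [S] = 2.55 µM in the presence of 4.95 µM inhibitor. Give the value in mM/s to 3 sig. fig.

α = 1 + [I]/Ki = 1 + 4.95/8.22 = 1.602.
For a competitive inhibitor, Vmax is unchanged and the apparent Km becomes α·Km: Km,app = 3.38 µM, Vmax,app = 88.3 mM/s.
v = Vmax,app·[S]/(Km,app + [S]) = 88.3 × 2.55/(3.38 + 2.55) = 38.0 mM/s.

38.0 mM/s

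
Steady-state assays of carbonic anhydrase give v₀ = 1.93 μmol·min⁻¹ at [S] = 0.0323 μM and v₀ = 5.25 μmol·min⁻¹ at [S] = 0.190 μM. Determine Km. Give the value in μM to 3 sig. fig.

In reciprocal form, 1/v = (Km/Vmax)·(1/[S]) + 1/Vmax. The two points give (1/[S], 1/v) = (30.96, 0.5181) and (5.263, 0.1905).
Slope = (0.5181 − 0.1905)/(30.96 − 5.263) = 0.01275; intercept = 0.5181 − 0.01275×30.96 = 0.1234.
Vmax = 1/intercept = 8.11 μmol·min⁻¹; Km = slope × Vmax = 0.01275 × 8.11 = 0.103 μM.

0.103 μM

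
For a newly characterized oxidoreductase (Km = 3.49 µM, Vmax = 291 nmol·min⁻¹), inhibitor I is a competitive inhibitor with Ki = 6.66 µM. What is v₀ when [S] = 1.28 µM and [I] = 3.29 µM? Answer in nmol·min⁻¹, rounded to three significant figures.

57.4 nmol·min⁻¹

With α = 1 + [I]/Ki = 1 + 3.29/6.66 = 1.494, the competitive rate law is v = Vmax[S] / (αKm + [S]).
v = 291×1.28 / (1.494×3.49 + 1.28) = 372.5/6.494 = 57.4 nmol·min⁻¹.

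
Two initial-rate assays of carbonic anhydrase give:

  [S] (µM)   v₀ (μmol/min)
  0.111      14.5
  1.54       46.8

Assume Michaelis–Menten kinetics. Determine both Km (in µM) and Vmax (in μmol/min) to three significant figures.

From v = Vmax[S]/(Km+[S]), each point gives Vmax = v(Km+[S])/[S].
Equating: 14.5(Km+0.111)/0.111 = 46.8(Km+1.54)/1.54.
130.6·Km + 14.5 = 30.39·Km + 46.8, so (130.6 − 30.39)·Km = 46.8 − 14.5.
Km = 32.30/100.2 = 0.322 µM; then Vmax = 14.5(0.322+0.111)/0.111 = 56.6 μmol/min.

Km = 0.322 µM; Vmax = 56.6 μmol/min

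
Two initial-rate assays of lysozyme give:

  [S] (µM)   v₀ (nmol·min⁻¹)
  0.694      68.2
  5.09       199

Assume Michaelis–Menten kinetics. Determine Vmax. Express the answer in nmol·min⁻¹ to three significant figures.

285 nmol·min⁻¹

From v = Vmax[S]/(Km+[S]), each point gives Vmax = v(Km+[S])/[S].
Equating: 68.2(Km+0.694)/0.694 = 199(Km+5.09)/5.09.
98.27·Km + 68.2 = 39.10·Km + 199, so (98.27 − 39.10)·Km = 199 − 68.2.
Km = 130.8/59.17 = 2.21 µM; then Vmax = 68.2(2.21+0.694)/0.694 = 285 nmol·min⁻¹.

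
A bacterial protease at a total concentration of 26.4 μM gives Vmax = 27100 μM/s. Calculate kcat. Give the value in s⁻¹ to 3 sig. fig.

1030 s⁻¹

kcat = Vmax/[E]total = 27100 μM/s / 26.4 μM = 1030 s⁻¹.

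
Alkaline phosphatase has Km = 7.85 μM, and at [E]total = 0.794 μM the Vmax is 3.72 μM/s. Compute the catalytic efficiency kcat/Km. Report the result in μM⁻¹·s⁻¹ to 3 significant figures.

kcat = Vmax/[E]total = 3.72/0.794 = 4.69 s⁻¹.
kcat/Km = 4.69/7.85 = 0.597 μM⁻¹·s⁻¹.

0.597 μM⁻¹·s⁻¹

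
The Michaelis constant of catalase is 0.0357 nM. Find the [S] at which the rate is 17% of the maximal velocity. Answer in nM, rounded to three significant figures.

v/Vmax = [S]/(Km+[S]) = 0.17, so [S] = Km·0.17/(1 − 0.17) = 0.0357 × 0.2048.
[S] = 0.00731 nM.

0.00731 nM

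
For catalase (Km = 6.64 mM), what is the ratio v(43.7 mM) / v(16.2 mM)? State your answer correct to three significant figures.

The fractional saturations are [S]/(Km+[S]) = 16.2/22.84 = 0.7093 and 43.7/50.34 = 0.8681.
v₂/v₁ is just their ratio: 0.8681/0.7093 = 1.22.

1.22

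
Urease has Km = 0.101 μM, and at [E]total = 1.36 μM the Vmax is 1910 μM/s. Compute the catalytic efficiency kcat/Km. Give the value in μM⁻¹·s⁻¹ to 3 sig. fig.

kcat = Vmax/[E]total = 1910/1.36 = 1400 s⁻¹.
kcat/Km = 1400/0.101 = 13900 μM⁻¹·s⁻¹.

13900 μM⁻¹·s⁻¹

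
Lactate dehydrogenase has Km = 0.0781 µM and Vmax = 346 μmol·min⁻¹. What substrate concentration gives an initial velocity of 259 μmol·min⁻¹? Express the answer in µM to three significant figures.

0.233 µM

The required fractional saturation is v/Vmax = 259/346 = 0.7486.
Then [S]/(Km+[S]) = 0.7486 ⇒ [S] = 0.0781 × 0.7486/(1 − 0.7486) = 0.233 µM.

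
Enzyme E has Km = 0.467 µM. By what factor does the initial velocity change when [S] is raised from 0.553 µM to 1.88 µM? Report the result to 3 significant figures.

Since Vmax cancels, v₂/v₁ = [S]₂(Km+[S]₁) / [S]₁(Km+[S]₂).
= 1.88×(0.467+0.553) / (0.553×(0.467+1.88)) = 1.918/1.298 = 1.48.

1.48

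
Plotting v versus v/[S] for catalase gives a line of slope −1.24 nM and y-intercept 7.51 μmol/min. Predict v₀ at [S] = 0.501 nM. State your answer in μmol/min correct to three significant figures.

2.16 μmol/min

In the Eadie–Hofstee form v = Vmax − Km·(v/[S]), the slope is −Km and the intercept is Vmax, so Km = 1.24 nM and Vmax = 7.51 μmol/min.
v = 7.51 × 0.501/(1.24 + 0.501) = 2.16 μmol/min.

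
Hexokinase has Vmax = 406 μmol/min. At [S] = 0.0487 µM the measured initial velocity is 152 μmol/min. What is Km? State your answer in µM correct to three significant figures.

0.0814 µM

v/Vmax = 152/406 = 0.3744 = [S]/(Km+[S]).
So Km + [S] = [S]/0.3744 = 0.1301 µM, giving Km = 0.1301 − 0.0487 = 0.0814 µM.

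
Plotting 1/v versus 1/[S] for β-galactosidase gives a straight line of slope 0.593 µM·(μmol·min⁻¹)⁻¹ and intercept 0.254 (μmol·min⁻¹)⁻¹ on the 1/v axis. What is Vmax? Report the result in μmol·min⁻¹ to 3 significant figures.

The y-intercept of a Lineweaver–Burk plot equals 1/Vmax, so Vmax = 1/0.254 = 3.94 μmol·min⁻¹.

3.94 μmol·min⁻¹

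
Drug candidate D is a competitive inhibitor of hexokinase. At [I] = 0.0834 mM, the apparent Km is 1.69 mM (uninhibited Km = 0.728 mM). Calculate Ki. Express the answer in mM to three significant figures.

0.0631 mM

Competitive: Km,app = α·Km with α = 1 + [I]/Ki.
α = Km,app/Km = 1.69/0.728 = 2.321.
Since α = 1 + [I]/Ki, [I]/Ki = 2.321 − 1 = 1.321 and Ki = 0.0834/1.321 = 0.0631 mM.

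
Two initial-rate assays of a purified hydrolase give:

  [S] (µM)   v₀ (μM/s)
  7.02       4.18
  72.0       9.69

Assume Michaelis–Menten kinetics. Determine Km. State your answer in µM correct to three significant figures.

12.0 µM

From v = Vmax[S]/(Km+[S]), each point gives Vmax = v(Km+[S])/[S].
Equating: 4.18(Km+7.02)/7.02 = 9.69(Km+72.0)/72.0.
0.5954·Km + 4.18 = 0.1346·Km + 9.69, so (0.5954 − 0.1346)·Km = 9.69 − 4.18.
Km = 5.510/0.4609 = 12.0 µM; then Vmax = 4.18(12.0+7.02)/7.02 = 11.3 μM/s.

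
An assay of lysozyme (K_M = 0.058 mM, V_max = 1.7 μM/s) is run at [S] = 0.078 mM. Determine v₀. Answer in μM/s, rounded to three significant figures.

0.975 μM/s

v = Vmax·[S]/(Km + [S]) = 1.7 × 0.078 / (0.058 + 0.078)
  = 0.1326 / 0.1360 = 0.975 μM/s.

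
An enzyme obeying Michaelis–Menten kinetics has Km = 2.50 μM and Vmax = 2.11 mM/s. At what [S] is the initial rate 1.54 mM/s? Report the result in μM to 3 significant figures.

Rearranging v = Vmax[S]/(Km+[S]) gives [S] = Km·v/(Vmax − v).
[S] = 2.50 × 1.54 / (2.11 − 1.54) = 3.850/0.5700 = 6.75 μM.

6.75 μM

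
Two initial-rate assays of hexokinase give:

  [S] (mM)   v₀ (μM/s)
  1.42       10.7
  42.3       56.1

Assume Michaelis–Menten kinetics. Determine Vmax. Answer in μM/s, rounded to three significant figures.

In reciprocal form, 1/v = (Km/Vmax)·(1/[S]) + 1/Vmax. The two points give (1/[S], 1/v) = (0.7042, 0.09346) and (0.02364, 0.01783).
Slope = (0.09346 − 0.01783)/(0.7042 − 0.02364) = 0.1111; intercept = 0.09346 − 0.1111×0.7042 = 0.01520.
Vmax = 1/intercept = 65.8 μM/s; Km = slope × Vmax = 0.1111 × 65.8 = 7.31 mM.

65.8 μM/s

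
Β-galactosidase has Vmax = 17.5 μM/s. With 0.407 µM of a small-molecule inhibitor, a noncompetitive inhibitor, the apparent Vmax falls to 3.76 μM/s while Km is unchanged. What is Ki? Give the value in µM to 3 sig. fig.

Noncompetitive: Vmax,app = Vmax/α with α = 1 + [I]/Ki.
α = Vmax/Vmax,app = 17.5/3.76 = 4.654.
Ki = [I]/(α − 1) = 0.407/3.654 = 0.111 µM.

0.111 µM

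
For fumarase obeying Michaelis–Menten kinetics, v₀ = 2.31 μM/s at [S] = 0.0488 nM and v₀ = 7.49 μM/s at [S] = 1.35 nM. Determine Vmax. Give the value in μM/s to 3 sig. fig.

From v = Vmax[S]/(Km+[S]), each point gives Vmax = v(Km+[S])/[S].
Equating: 2.31(Km+0.0488)/0.0488 = 7.49(Km+1.35)/1.35.
47.34·Km + 2.31 = 5.548·Km + 7.49, so (47.34 − 5.548)·Km = 7.49 − 2.31.
Km = 5.180/41.79 = 0.124 nM; then Vmax = 2.31(0.124+0.0488)/0.0488 = 8.18 μM/s.

8.18 μM/s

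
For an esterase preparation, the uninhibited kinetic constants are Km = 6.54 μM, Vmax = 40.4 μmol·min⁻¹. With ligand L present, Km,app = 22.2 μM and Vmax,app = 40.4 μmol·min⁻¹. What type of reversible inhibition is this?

competitive

Km increases (6.54 → 22.2 μM) while Vmax is unchanged — the hallmark of competitive inhibition.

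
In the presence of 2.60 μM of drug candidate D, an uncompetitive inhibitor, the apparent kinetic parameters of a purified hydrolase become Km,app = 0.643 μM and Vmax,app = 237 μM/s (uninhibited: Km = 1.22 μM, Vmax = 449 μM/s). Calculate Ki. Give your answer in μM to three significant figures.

2.91 μM

Uncompetitive: Vmax,app = Vmax/α (and Km,app = Km/α) with α = 1 + [I]/Ki.
α = Vmax/Vmax,app = 449/237 = 1.895.
Since α = 1 + [I]/Ki, [I]/Ki = 1.895 − 1 = 0.8945 and Ki = 2.60/0.8945 = 2.91 μM.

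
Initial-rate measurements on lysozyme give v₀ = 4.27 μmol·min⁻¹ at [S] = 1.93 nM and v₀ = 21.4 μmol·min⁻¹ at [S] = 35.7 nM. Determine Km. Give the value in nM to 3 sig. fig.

10.6 nM

In reciprocal form, 1/v = (Km/Vmax)·(1/[S]) + 1/Vmax. The two points give (1/[S], 1/v) = (0.5181, 0.2342) and (0.02801, 0.04673).
Slope = (0.2342 − 0.04673)/(0.5181 − 0.02801) = 0.3825; intercept = 0.2342 − 0.3825×0.5181 = 0.03602.
Vmax = 1/intercept = 27.8 μmol·min⁻¹; Km = slope × Vmax = 0.3825 × 27.8 = 10.6 nM.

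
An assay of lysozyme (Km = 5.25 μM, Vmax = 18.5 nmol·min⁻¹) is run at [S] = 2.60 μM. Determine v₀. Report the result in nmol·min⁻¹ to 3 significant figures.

6.13 nmol·min⁻¹

v = Vmax·[S]/(Km + [S]) = 18.5 × 2.60 / (5.25 + 2.60)
  = 48.10 / 7.850 = 6.13 nmol·min⁻¹.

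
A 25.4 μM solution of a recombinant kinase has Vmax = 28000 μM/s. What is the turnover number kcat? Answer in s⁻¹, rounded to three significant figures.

1100 s⁻¹

kcat = Vmax/[E]total = 28000 μM/s / 25.4 μM = 1100 s⁻¹.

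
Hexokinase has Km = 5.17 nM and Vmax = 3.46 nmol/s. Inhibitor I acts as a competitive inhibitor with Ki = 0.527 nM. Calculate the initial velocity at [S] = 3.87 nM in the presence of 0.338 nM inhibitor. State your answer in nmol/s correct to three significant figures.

With α = 1 + [I]/Ki = 1 + 0.338/0.527 = 1.641, the competitive rate law is v = Vmax[S] / (αKm + [S]).
v = 3.46×3.87 / (1.641×5.17 + 3.87) = 13.39/12.36 = 1.08 nmol/s.

1.08 nmol/s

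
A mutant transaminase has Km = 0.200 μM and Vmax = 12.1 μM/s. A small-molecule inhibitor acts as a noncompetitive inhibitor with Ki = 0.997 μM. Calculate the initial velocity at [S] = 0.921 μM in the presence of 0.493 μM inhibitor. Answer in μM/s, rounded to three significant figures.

With α = 1 + [I]/Ki = 1 + 0.493/0.997 = 1.494, the noncompetitive rate law is v = (Vmax/α)·[S] / (Km + [S]).
v = (12.1/1.494)×0.921 / (0.200 + 0.921) = 7.457/1.121 = 6.65 μM/s.

6.65 μM/s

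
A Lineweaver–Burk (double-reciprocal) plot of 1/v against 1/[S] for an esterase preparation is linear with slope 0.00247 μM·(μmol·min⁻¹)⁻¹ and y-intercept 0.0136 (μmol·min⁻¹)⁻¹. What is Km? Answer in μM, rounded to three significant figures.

0.182 μM

y-intercept = 1/Vmax ⇒ Vmax = 73.5 μmol·min⁻¹; slope = Km/Vmax ⇒ Km = slope × Vmax.
Km = 0.00247 × 73.5 = 0.182 μM.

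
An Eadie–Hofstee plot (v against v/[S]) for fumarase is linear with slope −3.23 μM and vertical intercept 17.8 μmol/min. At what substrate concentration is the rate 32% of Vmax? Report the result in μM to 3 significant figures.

The Eadie–Hofstee slope gives Km = 3.23 μM (slope = −Km).
v/Vmax = [S]/(Km+[S]) = 0.32 ⇒ [S] = Km·0.32/(1−0.32) = 3.23 × 0.4706 = 1.52 μM.

1.52 μM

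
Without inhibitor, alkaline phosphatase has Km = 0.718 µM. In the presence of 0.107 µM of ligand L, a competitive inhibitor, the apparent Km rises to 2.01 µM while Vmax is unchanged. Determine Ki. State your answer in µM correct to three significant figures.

Competitive: Km,app = α·Km with α = 1 + [I]/Ki.
α = Km,app/Km = 2.01/0.718 = 2.799.
Ki = [I]/(α − 1) = 0.107/1.799 = 0.0595 µM.

0.0595 µM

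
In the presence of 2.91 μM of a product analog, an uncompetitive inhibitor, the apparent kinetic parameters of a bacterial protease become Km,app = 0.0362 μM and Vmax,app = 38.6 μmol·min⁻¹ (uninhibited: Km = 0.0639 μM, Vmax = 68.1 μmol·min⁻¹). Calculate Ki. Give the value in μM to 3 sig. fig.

3.81 μM

Uncompetitive: Vmax,app = Vmax/α (and Km,app = Km/α) with α = 1 + [I]/Ki.
α = Vmax/Vmax,app = 68.1/38.6 = 1.764.
Since α = 1 + [I]/Ki, [I]/Ki = 1.764 − 1 = 0.7642 and Ki = 2.91/0.7642 = 3.81 μM.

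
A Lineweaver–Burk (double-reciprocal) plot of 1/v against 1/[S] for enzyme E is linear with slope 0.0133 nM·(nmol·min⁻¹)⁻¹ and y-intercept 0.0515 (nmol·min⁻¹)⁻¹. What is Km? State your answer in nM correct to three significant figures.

0.258 nM

y-intercept = 1/Vmax ⇒ Vmax = 19.4 nmol·min⁻¹; slope = Km/Vmax ⇒ Km = slope × Vmax.
Km = 0.0133 × 19.4 = 0.258 nM.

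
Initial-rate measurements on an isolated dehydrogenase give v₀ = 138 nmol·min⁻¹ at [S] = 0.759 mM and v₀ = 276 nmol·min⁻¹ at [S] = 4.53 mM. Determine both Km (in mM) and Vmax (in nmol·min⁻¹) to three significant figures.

Km = 1.14 mM; Vmax = 346 nmol·min⁻¹

In reciprocal form, 1/v = (Km/Vmax)·(1/[S]) + 1/Vmax. The two points give (1/[S], 1/v) = (1.318, 0.007246) and (0.2208, 0.003623).
Slope = (0.007246 − 0.003623)/(1.318 − 0.2208) = 0.003304; intercept = 0.007246 − 0.003304×1.318 = 0.002894.
Vmax = 1/intercept = 346 nmol·min⁻¹; Km = slope × Vmax = 0.003304 × 346 = 1.14 mM.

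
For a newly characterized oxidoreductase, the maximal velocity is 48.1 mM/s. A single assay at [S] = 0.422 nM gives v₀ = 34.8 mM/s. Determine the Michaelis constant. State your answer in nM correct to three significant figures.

0.161 nM

From v = Vmax[S]/(Km+[S]), Km = [S](Vmax − v)/v.
Km = 0.422 × (48.1 − 34.8) / 34.8 = 5.613/34.8 = 0.161 nM.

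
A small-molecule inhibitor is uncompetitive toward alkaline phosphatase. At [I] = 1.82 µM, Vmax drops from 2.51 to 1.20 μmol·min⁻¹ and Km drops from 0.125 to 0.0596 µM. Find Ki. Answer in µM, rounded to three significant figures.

1.67 µM

Uncompetitive: Vmax,app = Vmax/α (and Km,app = Km/α) with α = 1 + [I]/Ki.
α = Vmax/Vmax,app = 2.51/1.20 = 2.092.
Ki = [I]/(α − 1) = 1.82/1.092 = 1.67 µM.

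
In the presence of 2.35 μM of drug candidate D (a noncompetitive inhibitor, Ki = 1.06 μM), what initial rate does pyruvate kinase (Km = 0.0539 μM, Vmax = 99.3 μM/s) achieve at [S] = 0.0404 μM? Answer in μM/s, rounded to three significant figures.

With α = 1 + [I]/Ki = 1 + 2.35/1.06 = 3.217, the noncompetitive rate law is v = (Vmax/α)·[S] / (Km + [S]).
v = (99.3/3.217)×0.0404 / (0.0539 + 0.0404) = 1.247/0.09430 = 13.2 μM/s.

13.2 μM/s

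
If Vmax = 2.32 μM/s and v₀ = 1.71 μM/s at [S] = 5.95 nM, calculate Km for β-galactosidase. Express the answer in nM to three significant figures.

From v = Vmax[S]/(Km+[S]), Km = [S](Vmax − v)/v.
Km = 5.95 × (2.32 − 1.71) / 1.71 = 3.629/1.71 = 2.12 nM.

2.12 nM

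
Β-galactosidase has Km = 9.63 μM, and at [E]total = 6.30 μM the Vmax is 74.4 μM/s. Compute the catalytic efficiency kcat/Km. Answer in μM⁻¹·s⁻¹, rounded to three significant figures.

1.23 μM⁻¹·s⁻¹

kcat = Vmax/[E]total = 74.4/6.30 = 11.8 s⁻¹.
kcat/Km = 11.8/9.63 = 1.23 μM⁻¹·s⁻¹.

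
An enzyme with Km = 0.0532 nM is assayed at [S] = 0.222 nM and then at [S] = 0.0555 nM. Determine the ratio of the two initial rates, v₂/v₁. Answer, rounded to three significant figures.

0.633

The fractional saturations are [S]/(Km+[S]) = 0.222/0.2752 = 0.8067 and 0.0555/0.1087 = 0.5106.
v₂/v₁ is just their ratio: 0.5106/0.8067 = 0.633.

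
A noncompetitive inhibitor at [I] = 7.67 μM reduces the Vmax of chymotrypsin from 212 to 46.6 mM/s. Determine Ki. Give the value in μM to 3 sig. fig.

Noncompetitive: Vmax,app = Vmax/α with α = 1 + [I]/Ki.
α = Vmax/Vmax,app = 212/46.6 = 4.549.
Since α = 1 + [I]/Ki, [I]/Ki = 4.549 − 1 = 3.549 and Ki = 7.67/3.549 = 2.16 μM.

2.16 μM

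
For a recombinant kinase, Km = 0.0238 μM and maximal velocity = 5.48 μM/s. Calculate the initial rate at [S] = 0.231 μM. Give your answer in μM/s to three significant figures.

v = Vmax·[S]/(Km + [S]) = 5.48 × 0.231 / (0.0238 + 0.231)
  = 1.266 / 0.2548 = 4.97 μM/s.

4.97 μM/s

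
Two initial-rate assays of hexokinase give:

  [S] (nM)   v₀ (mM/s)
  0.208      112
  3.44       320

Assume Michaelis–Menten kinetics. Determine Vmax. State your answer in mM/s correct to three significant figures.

363 mM/s

In reciprocal form, 1/v = (Km/Vmax)·(1/[S]) + 1/Vmax. The two points give (1/[S], 1/v) = (4.808, 0.008929) and (0.2907, 0.003125).
Slope = (0.008929 − 0.003125)/(4.808 − 0.2907) = 0.001285; intercept = 0.008929 − 0.001285×4.808 = 0.002752.
Vmax = 1/intercept = 363 mM/s; Km = slope × Vmax = 0.001285 × 363 = 0.467 nM.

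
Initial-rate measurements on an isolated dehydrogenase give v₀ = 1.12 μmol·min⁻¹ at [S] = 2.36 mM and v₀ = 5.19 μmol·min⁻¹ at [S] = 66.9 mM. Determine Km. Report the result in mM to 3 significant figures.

From v = Vmax[S]/(Km+[S]), each point gives Vmax = v(Km+[S])/[S].
Equating: 1.12(Km+2.36)/2.36 = 5.19(Km+66.9)/66.9.
0.4746·Km + 1.12 = 0.07758·Km + 5.19, so (0.4746 − 0.07758)·Km = 5.19 − 1.12.
Km = 4.070/0.3970 = 10.3 mM; then Vmax = 1.12(10.3+2.36)/2.36 = 5.99 μmol·min⁻¹.

10.3 mM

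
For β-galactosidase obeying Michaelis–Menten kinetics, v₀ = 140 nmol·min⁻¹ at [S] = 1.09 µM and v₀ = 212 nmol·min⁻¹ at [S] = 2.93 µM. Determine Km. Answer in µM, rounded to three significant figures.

1.28 µM

In reciprocal form, 1/v = (Km/Vmax)·(1/[S]) + 1/Vmax. The two points give (1/[S], 1/v) = (0.9174, 0.007143) and (0.3413, 0.004717).
Slope = (0.007143 − 0.004717)/(0.9174 − 0.3413) = 0.004211; intercept = 0.007143 − 0.004211×0.9174 = 0.003280.
Vmax = 1/intercept = 305 nmol·min⁻¹; Km = slope × Vmax = 0.004211 × 305 = 1.28 µM.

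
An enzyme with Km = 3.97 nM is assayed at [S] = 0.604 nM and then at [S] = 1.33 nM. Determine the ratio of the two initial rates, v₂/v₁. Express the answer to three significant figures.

The fractional saturations are [S]/(Km+[S]) = 0.604/4.574 = 0.1321 and 1.33/5.300 = 0.2509.
v₂/v₁ is just their ratio: 0.2509/0.1321 = 1.90.

1.90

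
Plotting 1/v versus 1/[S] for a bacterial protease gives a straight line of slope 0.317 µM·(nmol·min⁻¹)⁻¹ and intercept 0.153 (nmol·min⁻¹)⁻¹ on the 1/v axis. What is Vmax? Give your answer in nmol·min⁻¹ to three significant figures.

6.54 nmol·min⁻¹

The y-intercept of a Lineweaver–Burk plot equals 1/Vmax, so Vmax = 1/0.153 = 6.54 nmol·min⁻¹.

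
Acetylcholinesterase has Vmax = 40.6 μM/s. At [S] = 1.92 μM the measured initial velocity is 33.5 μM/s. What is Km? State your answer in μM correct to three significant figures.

0.407 μM

From v = Vmax[S]/(Km+[S]), Km = [S](Vmax − v)/v.
Km = 1.92 × (40.6 − 33.5) / 33.5 = 13.63/33.5 = 0.407 μM.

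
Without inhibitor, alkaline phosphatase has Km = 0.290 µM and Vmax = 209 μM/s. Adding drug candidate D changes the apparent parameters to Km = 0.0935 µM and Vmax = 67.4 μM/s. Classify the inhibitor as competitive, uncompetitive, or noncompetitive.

uncompetitive

Both Km and Vmax decrease by the same factor (~3.10-fold) — characteristic of uncompetitive inhibition.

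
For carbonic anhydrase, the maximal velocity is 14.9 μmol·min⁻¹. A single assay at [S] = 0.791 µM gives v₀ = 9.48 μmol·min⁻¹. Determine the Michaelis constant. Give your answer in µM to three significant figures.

v/Vmax = 9.48/14.9 = 0.6362 = [S]/(Km+[S]).
So Km + [S] = [S]/0.6362 = 1.243 µM, giving Km = 1.243 − 0.791 = 0.452 µM.

0.452 µM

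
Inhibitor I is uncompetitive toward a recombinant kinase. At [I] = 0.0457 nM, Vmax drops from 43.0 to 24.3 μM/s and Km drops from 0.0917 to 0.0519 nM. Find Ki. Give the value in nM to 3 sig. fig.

Uncompetitive: Vmax,app = Vmax/α (and Km,app = Km/α) with α = 1 + [I]/Ki.
α = Vmax/Vmax,app = 43.0/24.3 = 1.770.
Since α = 1 + [I]/Ki, [I]/Ki = 1.770 − 1 = 0.7695 and Ki = 0.0457/0.7695 = 0.0594 nM.

0.0594 nM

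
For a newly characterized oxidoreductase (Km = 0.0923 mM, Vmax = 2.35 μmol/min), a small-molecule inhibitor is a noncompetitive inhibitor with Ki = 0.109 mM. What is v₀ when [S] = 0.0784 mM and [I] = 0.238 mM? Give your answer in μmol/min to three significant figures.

0.339 μmol/min

α = 1 + [I]/Ki = 1 + 0.238/0.109 = 3.183.
For a noncompetitive inhibitor, Vmax is reduced to Vmax/α while Km is unchanged: Km,app = 0.0923 mM, Vmax,app = 0.738 μmol/min.
v = Vmax,app·[S]/(Km,app + [S]) = 0.738 × 0.0784/(0.0923 + 0.0784) = 0.339 μmol/min.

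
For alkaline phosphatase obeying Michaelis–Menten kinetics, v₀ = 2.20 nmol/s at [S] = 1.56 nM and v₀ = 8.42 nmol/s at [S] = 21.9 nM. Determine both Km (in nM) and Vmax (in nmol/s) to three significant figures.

Km = 6.06 nM; Vmax = 10.8 nmol/s

From v = Vmax[S]/(Km+[S]), each point gives Vmax = v(Km+[S])/[S].
Equating: 2.20(Km+1.56)/1.56 = 8.42(Km+21.9)/21.9.
1.410·Km + 2.20 = 0.3845·Km + 8.42, so (1.410 − 0.3845)·Km = 8.42 − 2.20.
Km = 6.220/1.026 = 6.06 nM; then Vmax = 2.20(6.06+1.56)/1.56 = 10.8 nmol/s.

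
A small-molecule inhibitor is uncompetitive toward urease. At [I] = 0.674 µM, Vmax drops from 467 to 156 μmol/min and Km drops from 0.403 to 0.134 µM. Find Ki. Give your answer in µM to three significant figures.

Uncompetitive: Vmax,app = Vmax/α (and Km,app = Km/α) with α = 1 + [I]/Ki.
α = Vmax/Vmax,app = 467/156 = 2.994.
Since α = 1 + [I]/Ki, [I]/Ki = 2.994 − 1 = 1.994 and Ki = 0.674/1.994 = 0.338 µM.

0.338 µM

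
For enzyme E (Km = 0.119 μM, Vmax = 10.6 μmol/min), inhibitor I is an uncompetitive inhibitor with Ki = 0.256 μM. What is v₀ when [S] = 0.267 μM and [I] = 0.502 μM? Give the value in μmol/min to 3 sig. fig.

3.11 μmol/min

α = 1 + [I]/Ki = 1 + 0.502/0.256 = 2.961.
For an uncompetitive inhibitor, both parameters are divided by α, giving Vmax/α and Km/α: Km,app = 0.0402 μM, Vmax,app = 3.58 μmol/min.
v = Vmax,app·[S]/(Km,app + [S]) = 3.58 × 0.267/(0.0402 + 0.267) = 3.11 μmol/min.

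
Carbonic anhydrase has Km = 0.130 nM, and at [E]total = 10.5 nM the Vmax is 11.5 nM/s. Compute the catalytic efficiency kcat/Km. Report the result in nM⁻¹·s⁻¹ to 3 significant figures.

8.42 nM⁻¹·s⁻¹

kcat = Vmax/[E]total = 11.5/10.5 = 1.10 s⁻¹.
kcat/Km = 1.10/0.130 = 8.42 nM⁻¹·s⁻¹.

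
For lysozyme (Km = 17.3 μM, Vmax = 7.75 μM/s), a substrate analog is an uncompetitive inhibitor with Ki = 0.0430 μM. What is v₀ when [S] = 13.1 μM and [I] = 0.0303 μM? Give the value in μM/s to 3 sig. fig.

2.56 μM/s

With α = 1 + [I]/Ki = 1 + 0.0303/0.0430 = 1.705, the uncompetitive rate law is v = (Vmax/α)·[S] / (Km/α + [S]).
v = (7.75/1.705)×13.1 / (17.3/1.705 + 13.1) = 59.56/23.25 = 2.56 μM/s.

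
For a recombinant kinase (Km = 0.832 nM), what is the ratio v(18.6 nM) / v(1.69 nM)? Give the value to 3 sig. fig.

1.43

The fractional saturations are [S]/(Km+[S]) = 1.69/2.522 = 0.6701 and 18.6/19.43 = 0.9572.
v₂/v₁ is just their ratio: 0.9572/0.6701 = 1.43.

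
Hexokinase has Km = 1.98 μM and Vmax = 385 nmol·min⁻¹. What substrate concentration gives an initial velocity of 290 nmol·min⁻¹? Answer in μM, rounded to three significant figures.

The required fractional saturation is v/Vmax = 290/385 = 0.7532.
Then [S]/(Km+[S]) = 0.7532 ⇒ [S] = 1.98 × 0.7532/(1 − 0.7532) = 6.04 μM.

6.04 μM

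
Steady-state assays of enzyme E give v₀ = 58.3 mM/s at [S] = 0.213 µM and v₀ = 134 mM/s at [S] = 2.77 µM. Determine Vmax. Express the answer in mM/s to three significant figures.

In reciprocal form, 1/v = (Km/Vmax)·(1/[S]) + 1/Vmax. The two points give (1/[S], 1/v) = (4.695, 0.01715) and (0.3610, 0.007463).
Slope = (0.01715 − 0.007463)/(4.695 − 0.3610) = 0.002236; intercept = 0.01715 − 0.002236×4.695 = 0.006656.
Vmax = 1/intercept = 150 mM/s; Km = slope × Vmax = 0.002236 × 150 = 0.336 µM.

150 mM/s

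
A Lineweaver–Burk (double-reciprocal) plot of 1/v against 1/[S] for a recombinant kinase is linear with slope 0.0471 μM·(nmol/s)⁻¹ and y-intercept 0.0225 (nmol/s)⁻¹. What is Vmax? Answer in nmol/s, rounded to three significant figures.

The y-intercept of a Lineweaver–Burk plot equals 1/Vmax, so Vmax = 1/0.0225 = 44.4 nmol/s.

44.4 nmol/s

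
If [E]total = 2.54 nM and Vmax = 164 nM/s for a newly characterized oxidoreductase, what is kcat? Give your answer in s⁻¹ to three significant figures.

64.6 s⁻¹

kcat = Vmax/[E]total = 164 nM/s / 2.54 nM = 64.6 s⁻¹.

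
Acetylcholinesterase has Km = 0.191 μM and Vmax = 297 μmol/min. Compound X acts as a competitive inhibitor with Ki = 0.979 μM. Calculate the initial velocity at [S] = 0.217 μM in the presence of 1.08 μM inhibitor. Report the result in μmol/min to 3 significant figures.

α = 1 + [I]/Ki = 1 + 1.08/0.979 = 2.103.
For a competitive inhibitor, Vmax is unchanged and the apparent Km becomes α·Km: Km,app = 0.402 μM, Vmax,app = 297 μmol/min.
v = Vmax,app·[S]/(Km,app + [S]) = 297 × 0.217/(0.402 + 0.217) = 104 μmol/min.

104 μmol/min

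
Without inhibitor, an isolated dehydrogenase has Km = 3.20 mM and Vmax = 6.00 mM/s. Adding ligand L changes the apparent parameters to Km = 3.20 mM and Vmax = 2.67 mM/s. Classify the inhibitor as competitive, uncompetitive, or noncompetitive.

noncompetitive

Vmax decreases (6.00 → 2.67 mM/s) while Km is unchanged — pure noncompetitive inhibition.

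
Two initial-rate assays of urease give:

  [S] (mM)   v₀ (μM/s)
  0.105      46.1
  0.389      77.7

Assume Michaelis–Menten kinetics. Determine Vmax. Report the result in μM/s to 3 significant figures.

104 μM/s

From v = Vmax[S]/(Km+[S]), each point gives Vmax = v(Km+[S])/[S].
Equating: 46.1(Km+0.105)/0.105 = 77.7(Km+0.389)/0.389.
439.0·Km + 46.1 = 199.7·Km + 77.7, so (439.0 − 199.7)·Km = 77.7 − 46.1.
Km = 31.60/239.3 = 0.132 mM; then Vmax = 46.1(0.132+0.105)/0.105 = 104 μM/s.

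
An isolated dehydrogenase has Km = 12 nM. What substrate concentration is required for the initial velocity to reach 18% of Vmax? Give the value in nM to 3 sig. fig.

v/Vmax = [S]/(Km+[S]) = 0.18, so [S] = Km·0.18/(1 − 0.18) = 12 × 0.2195.
[S] = 2.63 nM.

2.63 nM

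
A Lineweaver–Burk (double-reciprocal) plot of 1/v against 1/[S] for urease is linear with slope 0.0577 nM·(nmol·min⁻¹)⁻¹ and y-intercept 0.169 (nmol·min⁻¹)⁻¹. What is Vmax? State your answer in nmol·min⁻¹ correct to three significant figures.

The y-intercept of a Lineweaver–Burk plot equals 1/Vmax, so Vmax = 1/0.169 = 5.92 nmol·min⁻¹.

5.92 nmol·min⁻¹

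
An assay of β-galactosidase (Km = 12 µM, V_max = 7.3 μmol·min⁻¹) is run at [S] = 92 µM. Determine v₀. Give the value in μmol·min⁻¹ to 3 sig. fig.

6.46 μmol·min⁻¹

[S]/(Km+[S]) = 92/104.0 = 0.8846, the fractional saturation.
v = 0.8846 × Vmax = 0.8846 × 7.3 = 6.46 μmol·min⁻¹.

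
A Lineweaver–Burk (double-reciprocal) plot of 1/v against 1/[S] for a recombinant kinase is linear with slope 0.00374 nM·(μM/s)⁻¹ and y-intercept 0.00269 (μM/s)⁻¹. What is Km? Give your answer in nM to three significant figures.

1.39 nM

y-intercept = 1/Vmax ⇒ Vmax = 372 μM/s; slope = Km/Vmax ⇒ Km = slope × Vmax.
Km = 0.00374 × 372 = 1.39 nM.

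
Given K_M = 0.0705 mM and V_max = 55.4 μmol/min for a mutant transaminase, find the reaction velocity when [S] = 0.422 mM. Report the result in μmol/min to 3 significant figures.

v = Vmax·[S]/(Km + [S]) = 55.4 × 0.422 / (0.0705 + 0.422)
  = 23.38 / 0.4925 = 47.5 μmol/min.

47.5 μmol/min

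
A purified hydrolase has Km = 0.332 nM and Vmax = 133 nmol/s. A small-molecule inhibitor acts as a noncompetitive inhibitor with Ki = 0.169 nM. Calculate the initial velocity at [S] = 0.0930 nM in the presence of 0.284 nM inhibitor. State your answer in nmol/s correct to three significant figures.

10.9 nmol/s

α = 1 + [I]/Ki = 1 + 0.284/0.169 = 2.680.
For a noncompetitive inhibitor, Vmax is reduced to Vmax/α while Km is unchanged: Km,app = 0.332 nM, Vmax,app = 49.6 nmol/s.
v = Vmax,app·[S]/(Km,app + [S]) = 49.6 × 0.0930/(0.332 + 0.0930) = 10.9 nmol/s.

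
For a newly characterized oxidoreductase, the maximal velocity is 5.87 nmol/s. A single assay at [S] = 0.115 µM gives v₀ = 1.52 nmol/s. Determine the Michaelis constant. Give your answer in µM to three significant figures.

0.329 µM

From v = Vmax[S]/(Km+[S]), Km = [S](Vmax − v)/v.
Km = 0.115 × (5.87 − 1.52) / 1.52 = 0.5002/1.52 = 0.329 µM.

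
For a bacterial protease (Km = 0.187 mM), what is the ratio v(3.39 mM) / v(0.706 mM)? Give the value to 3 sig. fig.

1.20

Since Vmax cancels, v₂/v₁ = [S]₂(Km+[S]₁) / [S]₁(Km+[S]₂).
= 3.39×(0.187+0.706) / (0.706×(0.187+3.39)) = 3.027/2.525 = 1.20.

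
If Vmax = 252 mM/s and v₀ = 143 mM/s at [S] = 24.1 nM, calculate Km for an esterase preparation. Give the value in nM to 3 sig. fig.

From v = Vmax[S]/(Km+[S]), Km = [S](Vmax − v)/v.
Km = 24.1 × (252 − 143) / 143 = 2627/143 = 18.4 nM.

18.4 nM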